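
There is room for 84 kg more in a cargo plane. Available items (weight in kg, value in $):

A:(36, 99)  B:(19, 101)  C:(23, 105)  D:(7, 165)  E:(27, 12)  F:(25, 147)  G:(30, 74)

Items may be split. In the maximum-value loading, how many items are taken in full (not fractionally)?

4

Greedy by value/weight ratio, highest first.
Ratios (sorted): D 23.57, F 5.88, B 5.32, C 4.57, A 2.75, G 2.47, E 0.44
take D (7 @ 165); take F (25 @ 147); take B (19 @ 101); take C (23 @ 105); take 10/36 of A → 27.50. Capacity used 84/84.
4 item(s) taken whole; one partial (take 10/36 of A).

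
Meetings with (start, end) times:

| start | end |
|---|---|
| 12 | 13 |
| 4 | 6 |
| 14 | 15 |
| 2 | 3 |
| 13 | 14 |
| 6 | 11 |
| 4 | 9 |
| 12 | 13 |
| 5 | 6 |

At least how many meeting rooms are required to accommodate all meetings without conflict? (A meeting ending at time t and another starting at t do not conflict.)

3

Events (time:±→running): 2:+→1 3:-→0 4:+→1 4:+→2 5:+→3 … peak 3.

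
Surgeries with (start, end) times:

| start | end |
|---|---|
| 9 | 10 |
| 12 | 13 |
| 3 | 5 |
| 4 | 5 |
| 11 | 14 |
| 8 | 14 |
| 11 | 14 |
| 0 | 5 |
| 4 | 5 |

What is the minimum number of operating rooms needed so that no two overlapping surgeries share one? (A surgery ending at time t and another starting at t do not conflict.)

The answer is the maximum number of intervals overlapping at any instant.
Events (time:±→running): 0:+→1 3:+→2 4:+→3 4:+→4 … peak 4.

4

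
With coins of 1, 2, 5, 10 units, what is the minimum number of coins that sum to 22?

22 − 2×10→2 − 1×2→0
Total coins = 2 + 1 = 3

3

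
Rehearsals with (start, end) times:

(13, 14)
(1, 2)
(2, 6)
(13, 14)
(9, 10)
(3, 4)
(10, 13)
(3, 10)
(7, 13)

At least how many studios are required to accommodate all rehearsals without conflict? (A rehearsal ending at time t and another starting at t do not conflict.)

3

The answer is the maximum number of intervals overlapping at any instant.
starts: [1, 2, 3, 3, 7, 9, 10, 13, 13]
ends:   [2, 4, 6, 10, 10, 13, 13, 14, 14]
s1→1 e2→0 s2→1 s3→2 s3→3  — peak 3.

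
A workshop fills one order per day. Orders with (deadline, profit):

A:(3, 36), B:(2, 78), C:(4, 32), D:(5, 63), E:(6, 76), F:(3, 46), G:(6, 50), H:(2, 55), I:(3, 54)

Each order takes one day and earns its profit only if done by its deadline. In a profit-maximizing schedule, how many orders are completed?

Profit order: B=78 E=76 D=63 H=55 I=54 G=50 F=46 A=36 C=32
Assign: B→slot 2, E→slot 6, D→slot 5, H→slot 1, I→slot 3, G→slot 4, F skipped, A skipped, C skipped.
Slots: [1:H] [2:B] [3:I] [4:G] [5:D] [6:E]
6 of 9 scheduled.

6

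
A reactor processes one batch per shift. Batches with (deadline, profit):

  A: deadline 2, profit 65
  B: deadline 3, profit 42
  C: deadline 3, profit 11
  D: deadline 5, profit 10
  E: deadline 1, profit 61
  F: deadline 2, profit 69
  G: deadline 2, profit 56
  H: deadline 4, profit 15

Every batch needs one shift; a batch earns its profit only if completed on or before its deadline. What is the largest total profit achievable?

201

By profit: F(d2,69), A(d2,65), E(d1,61), G(d2,56), B(d3,42), H(d4,15), C(d3,11), D(d5,10)
F→slot 2; A→slot 1; E skipped; G skipped; B→slot 3; H→slot 4; C skipped; D→slot 5.
Profit = 65 + 69 + 42 + 15 + 10 = 201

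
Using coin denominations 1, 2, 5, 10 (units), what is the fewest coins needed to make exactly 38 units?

6

38 = 3×10 + 1×5 + 1×2 + 1×1
Total coins = 3 + 1 + 1 + 1 = 6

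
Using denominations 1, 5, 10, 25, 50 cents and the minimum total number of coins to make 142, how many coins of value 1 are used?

2

142 = 2×50 + 1×25 + 1×10 + 1×5 + 2×1
Count of 1: 2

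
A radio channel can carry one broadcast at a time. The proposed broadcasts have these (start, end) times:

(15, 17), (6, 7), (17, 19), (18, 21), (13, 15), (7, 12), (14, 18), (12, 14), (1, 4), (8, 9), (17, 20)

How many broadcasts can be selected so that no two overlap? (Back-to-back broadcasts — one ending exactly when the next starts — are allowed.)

6

Sorted by end: (1,4)  (6,7)  (8,9)  (7,12)  (12,14)  (13,15)  (15,17)  (14,18)  (17,19)  (17,20)  (18,21)
take (1,4); take (6,7); take (8,9); skip (7,12); take (12,14); take (15,17); take (17,19); skip (18,21).
Selected 6 broadcasts.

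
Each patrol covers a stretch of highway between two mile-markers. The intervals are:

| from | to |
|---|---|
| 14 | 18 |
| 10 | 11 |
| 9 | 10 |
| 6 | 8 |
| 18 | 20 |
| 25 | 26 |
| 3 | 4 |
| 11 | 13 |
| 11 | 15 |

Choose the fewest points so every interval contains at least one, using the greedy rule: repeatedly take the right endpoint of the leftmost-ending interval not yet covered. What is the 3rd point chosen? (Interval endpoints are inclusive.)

Sort by right endpoint; whenever an interval is uncovered, place a point at its right end.
Sorted: [3,4] [6,8] [9,10] [10,11] [11,13] [11,15] [14,18] [18,20] [25,26]
{[3,4]} hit by 4; {[6,8]} hit by 8; {[9,10],[10,11]} hit by 10; {[11,13],[11,15]} hit by 13; {[14,18],[18,20]} hit by 18; {[25,26]} hit by 26.
Points: 4, 8, 10, 13, 18, 26 (6 total).

10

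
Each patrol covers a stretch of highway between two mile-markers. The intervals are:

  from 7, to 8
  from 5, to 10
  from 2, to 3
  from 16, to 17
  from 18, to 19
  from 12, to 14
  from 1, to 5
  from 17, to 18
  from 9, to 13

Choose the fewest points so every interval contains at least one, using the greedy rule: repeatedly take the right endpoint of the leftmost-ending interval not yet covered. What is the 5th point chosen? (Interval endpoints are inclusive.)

By right end: [2,3]  [1,5]  [7,8]  [5,10]  [9,13]  [12,14]  [16,17]  [17,18]  [18,19]
[2,3] uncovered → point at 3; [7,8] uncovered → point at 8; [9,13] uncovered → point at 13; [16,17] uncovered → point at 17; [18,19] uncovered → point at 19.
Points: 3, 8, 13, 17, 19 (5 total).

19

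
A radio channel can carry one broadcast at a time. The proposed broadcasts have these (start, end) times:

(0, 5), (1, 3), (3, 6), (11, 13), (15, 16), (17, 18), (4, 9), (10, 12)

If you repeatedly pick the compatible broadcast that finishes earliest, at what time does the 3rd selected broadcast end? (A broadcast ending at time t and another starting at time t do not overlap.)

Greedy by earliest finish: after sorting by end time, pick each interval compatible with the last pick.
By end time: (1,3), (0,5), (3,6), (4,9), (10,12), (11,13), (15,16), (17,18).
Pick (1,3); next start ≥ 3 → (3,6); next start ≥ 6 → (10,12); next start ≥ 12 → (15,16); next start ≥ 16 → (17,18).
Selected: (1,3) (3,6) (10,12) (15,16) (17,18)

12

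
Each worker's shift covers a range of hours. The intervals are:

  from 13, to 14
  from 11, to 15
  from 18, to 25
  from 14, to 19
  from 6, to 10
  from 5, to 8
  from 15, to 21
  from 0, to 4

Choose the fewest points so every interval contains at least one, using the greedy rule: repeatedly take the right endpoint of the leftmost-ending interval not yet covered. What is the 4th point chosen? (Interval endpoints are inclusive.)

21

Sorted: [0,4] [5,8] [6,10] [13,14] [11,15] [14,19] [15,21] [18,25]
{[0,4]} hit by 4; {[5,8],[6,10]} hit by 8; {[13,14],[11,15],[14,19]} hit by 14; {[15,21],[18,25]} hit by 21.
Points: 4, 8, 14, 21 (4 total).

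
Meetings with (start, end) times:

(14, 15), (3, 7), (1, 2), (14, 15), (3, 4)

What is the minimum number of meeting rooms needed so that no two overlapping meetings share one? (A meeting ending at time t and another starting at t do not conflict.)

2

Events (time:±→running): 1:+→1 2:-→0 3:+→1 3:+→2 … peak 2.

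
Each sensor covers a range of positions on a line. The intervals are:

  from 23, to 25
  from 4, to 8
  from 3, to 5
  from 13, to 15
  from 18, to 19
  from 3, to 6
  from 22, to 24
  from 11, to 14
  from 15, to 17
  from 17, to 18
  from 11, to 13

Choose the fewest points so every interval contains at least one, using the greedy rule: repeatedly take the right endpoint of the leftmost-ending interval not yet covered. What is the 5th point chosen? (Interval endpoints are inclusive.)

Process intervals by earliest right end; each time one isn't hit yet, stab at its right endpoint.
By right end: [3,5]  [3,6]  [4,8]  [11,13]  [11,14]  [13,15]  [15,17]  [17,18]  [18,19]  [22,24]  [23,25]
[3,5] uncovered → point at 5; [11,13] uncovered → point at 13; [15,17] uncovered → point at 17; [18,19] uncovered → point at 19; [22,24] uncovered → point at 24.
Points: 5, 13, 17, 19, 24 (5 total).

24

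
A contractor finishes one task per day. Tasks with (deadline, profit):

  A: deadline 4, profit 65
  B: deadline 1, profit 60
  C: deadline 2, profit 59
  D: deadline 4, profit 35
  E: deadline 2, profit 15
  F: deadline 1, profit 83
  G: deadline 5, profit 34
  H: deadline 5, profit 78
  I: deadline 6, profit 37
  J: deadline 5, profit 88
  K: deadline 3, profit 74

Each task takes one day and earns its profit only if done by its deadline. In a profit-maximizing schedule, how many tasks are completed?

By profit: J(d5,88), F(d1,83), H(d5,78), K(d3,74), A(d4,65), B(d1,60), C(d2,59), I(d6,37), D(d4,35), G(d5,34), E(d2,15)
J→slot 5; F→slot 1; H→slot 4; K→slot 3; A→slot 2; B skipped; C skipped; I→slot 6; D skipped; G skipped; E skipped.
6 of 11 scheduled.

6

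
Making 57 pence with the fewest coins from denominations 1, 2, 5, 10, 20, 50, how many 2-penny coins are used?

1

57 − 1×50→7 − 1×5→2 − 1×2→0
Count of 2: 1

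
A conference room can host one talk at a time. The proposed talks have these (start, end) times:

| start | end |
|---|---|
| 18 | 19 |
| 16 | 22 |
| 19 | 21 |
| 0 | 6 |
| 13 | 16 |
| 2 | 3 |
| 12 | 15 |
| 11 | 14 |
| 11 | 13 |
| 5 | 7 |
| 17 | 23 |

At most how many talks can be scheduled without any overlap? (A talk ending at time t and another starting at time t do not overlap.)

Sorted by end: (2,3)  (0,6)  (5,7)  (11,13)  (11,14)  (12,15)  (13,16)  (18,19)  (19,21)  (16,22)  (17,23)
take (2,3); skip (0,6); take (5,7); take (11,13); skip (11,14); skip (12,15); take (13,16); take (18,19); take (19,21); skip (17,23).
Selected 6 talks.

6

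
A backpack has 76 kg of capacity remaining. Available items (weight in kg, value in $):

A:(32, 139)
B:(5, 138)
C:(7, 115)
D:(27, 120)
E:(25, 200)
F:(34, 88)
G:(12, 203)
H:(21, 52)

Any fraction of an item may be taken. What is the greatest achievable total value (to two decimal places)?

776.00

Ratios (sorted): B 27.60, G 16.92, C 16.43, E 8.00, D 4.44, A 4.34, F 2.59, H 2.48
take B (5 @ 138); take G (12 @ 203); take C (7 @ 115); take E (25 @ 200); take D (27 @ 120). Capacity used 76/76.
Total value = 776.00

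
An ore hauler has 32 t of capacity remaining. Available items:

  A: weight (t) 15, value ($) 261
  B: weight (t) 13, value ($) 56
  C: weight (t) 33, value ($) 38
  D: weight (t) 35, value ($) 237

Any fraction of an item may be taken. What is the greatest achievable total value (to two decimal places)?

Ratios (sorted): A 17.40, D 6.77, B 4.31, C 1.15
take A (15 @ 261); take 17/35 of D → 115.11. Capacity used 32/32.
Total value = 376.11

376.11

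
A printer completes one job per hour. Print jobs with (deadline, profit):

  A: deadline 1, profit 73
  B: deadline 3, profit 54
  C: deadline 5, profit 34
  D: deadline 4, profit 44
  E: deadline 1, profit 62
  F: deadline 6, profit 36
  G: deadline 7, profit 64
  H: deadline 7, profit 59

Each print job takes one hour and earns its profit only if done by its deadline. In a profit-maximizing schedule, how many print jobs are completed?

7

Take jobs in profit order; each goes to the latest open slot no later than its deadline.
Profit order: A=73 G=64 E=62 H=59 B=54 D=44 F=36 C=34
Assign: A→slot 1, G→slot 7, E skipped, H→slot 6, B→slot 3, D→slot 4, F→slot 5, C→slot 2.
Slots: [1:A] [2:C] [3:B] [4:D] [5:F] [6:H] [7:G]
7 of 8 scheduled.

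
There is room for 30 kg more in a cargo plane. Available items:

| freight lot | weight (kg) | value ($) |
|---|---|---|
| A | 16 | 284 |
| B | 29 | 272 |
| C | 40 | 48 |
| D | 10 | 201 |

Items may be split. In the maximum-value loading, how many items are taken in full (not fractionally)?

2

Sort by value per unit weight and fill in that order.
Ratios (sorted): D 20.10, A 17.75, B 9.38, C 1.20
take D (10 @ 201); take A (16 @ 284); take 4/29 of B → 37.52. Capacity used 30/30.
2 item(s) taken whole; one partial (take 4/29 of B).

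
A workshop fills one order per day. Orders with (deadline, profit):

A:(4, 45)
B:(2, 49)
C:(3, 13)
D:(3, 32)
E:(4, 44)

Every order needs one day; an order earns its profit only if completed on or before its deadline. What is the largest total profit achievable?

170

Profit order: B=49 A=45 E=44 D=32 C=13
Assign: B→slot 2, A→slot 4, E→slot 3, D→slot 1, C skipped.
Slots: [1:D] [2:B] [3:E] [4:A]
Profit = 32 + 49 + 44 + 45 = 170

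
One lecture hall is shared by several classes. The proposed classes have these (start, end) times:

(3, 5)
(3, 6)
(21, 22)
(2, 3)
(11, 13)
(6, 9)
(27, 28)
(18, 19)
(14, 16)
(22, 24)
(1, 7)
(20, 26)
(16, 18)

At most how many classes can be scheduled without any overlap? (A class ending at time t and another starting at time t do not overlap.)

Sort by end time and greedily take each interval whose start is ≥ the last chosen end.
By end time: (2,3), (3,5), (3,6), (1,7), (6,9), (11,13), (14,16), (16,18), (18,19), (21,22), (22,24), (20,26), (27,28).
Pick (2,3); next start ≥ 3 → (3,5); next start ≥ 5 → (6,9); next start ≥ 9 → (11,13); next start ≥ 13 → (14,16); next start ≥ 16 → (16,18); next start ≥ 18 → (18,19); next start ≥ 19 → (21,22); next start ≥ 22 → (22,24); next start ≥ 24 → (27,28).
Selected 10 classes.

10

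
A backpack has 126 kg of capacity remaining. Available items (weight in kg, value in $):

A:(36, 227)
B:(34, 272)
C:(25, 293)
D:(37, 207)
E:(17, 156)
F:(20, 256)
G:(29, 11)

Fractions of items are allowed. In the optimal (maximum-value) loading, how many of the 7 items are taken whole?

4

Order: F (256/20=12.80) > C (293/25=11.72) > E (156/17=9.18) > B (272/34=8.00) > A (227/36=6.31) > D (207/37=5.59) > G (11/29=0.38)
Fill: take F (20 @ 256) → take C (25 @ 293) → take E (17 @ 156) → take B (34 @ 272) → take 30/36 of A → 189.17; 126/126 used.
4 item(s) taken whole; one partial (take 30/36 of A).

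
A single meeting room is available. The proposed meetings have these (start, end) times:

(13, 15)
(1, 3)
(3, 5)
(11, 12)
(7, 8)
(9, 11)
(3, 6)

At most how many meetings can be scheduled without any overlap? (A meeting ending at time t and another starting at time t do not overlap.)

6

Order by finish time; keep every interval that doesn't clash with the previous kept one.
Sorted by end: (1,3)  (3,5)  (3,6)  (7,8)  (9,11)  (11,12)  (13,15)
take (1,3); take (3,5); skip (3,6); take (7,8); take (9,11); take (11,12); take (13,15).
Selected 6 meetings.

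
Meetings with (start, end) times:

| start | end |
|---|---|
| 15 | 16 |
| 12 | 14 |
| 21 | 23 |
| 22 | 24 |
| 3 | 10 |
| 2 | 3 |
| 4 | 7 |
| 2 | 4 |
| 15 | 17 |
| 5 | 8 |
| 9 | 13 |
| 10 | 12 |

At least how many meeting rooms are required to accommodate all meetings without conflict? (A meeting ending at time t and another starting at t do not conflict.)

3

Count concurrent intervals with a sweep; the peak is the room count.
Events (time:±→running): 2:+→1 2:+→2 3:-→1 3:+→2 4:-→1 4:+→2 5:+→3 … peak 3.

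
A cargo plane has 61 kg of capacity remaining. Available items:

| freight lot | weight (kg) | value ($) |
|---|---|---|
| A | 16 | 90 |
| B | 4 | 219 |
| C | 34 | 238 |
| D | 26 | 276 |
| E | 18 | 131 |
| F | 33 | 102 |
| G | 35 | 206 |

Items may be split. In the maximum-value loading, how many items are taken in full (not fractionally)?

Greedy by value/weight ratio, highest first.
Order: B (219/4=54.75) > D (276/26=10.62) > E (131/18=7.28) > C (238/34=7.00) > G (206/35=5.89) > A (90/16=5.62) > F (102/33=3.09)
Fill: take B (4 @ 219) → take D (26 @ 276) → take E (18 @ 131) → take 13/34 of C → 91.00; 61/61 used.
3 item(s) taken whole; one partial (take 13/34 of C).

3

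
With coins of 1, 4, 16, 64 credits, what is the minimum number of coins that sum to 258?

6

258 − 4×64→2 − 2×1→0
Total coins = 4 + 2 = 6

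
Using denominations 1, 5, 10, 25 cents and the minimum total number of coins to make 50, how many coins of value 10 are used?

0

50 = 2×25
Count of 10: 0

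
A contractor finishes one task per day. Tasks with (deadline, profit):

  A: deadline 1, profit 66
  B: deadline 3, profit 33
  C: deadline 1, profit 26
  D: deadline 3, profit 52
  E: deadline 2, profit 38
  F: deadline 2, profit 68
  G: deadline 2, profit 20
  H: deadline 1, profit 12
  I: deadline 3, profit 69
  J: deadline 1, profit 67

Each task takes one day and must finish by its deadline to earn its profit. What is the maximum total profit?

204

Sort by profit descending; place each in the latest free slot ≤ its deadline.
Profit order: I=69 F=68 J=67 A=66 D=52 E=38 B=33 C=26 G=20 H=12
Assign: I→slot 3, F→slot 2, J→slot 1, A skipped, D skipped, E skipped, B skipped, C skipped, G skipped, H skipped.
Slots: [1:J] [2:F] [3:I]
Profit = 67 + 68 + 69 = 204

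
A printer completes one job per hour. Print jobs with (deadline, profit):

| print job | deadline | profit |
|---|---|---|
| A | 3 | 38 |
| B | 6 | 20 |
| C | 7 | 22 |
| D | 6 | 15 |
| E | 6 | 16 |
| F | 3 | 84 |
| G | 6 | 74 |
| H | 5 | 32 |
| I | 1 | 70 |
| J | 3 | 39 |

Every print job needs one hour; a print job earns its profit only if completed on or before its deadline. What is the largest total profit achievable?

Sort by profit descending; place each in the latest free slot ≤ its deadline.
By profit: F(d3,84), G(d6,74), I(d1,70), J(d3,39), A(d3,38), H(d5,32), C(d7,22), B(d6,20), E(d6,16), D(d6,15)
F→slot 3; G→slot 6; I→slot 1; J→slot 2; A skipped; H→slot 5; C→slot 7; B→slot 4; E skipped; D skipped.
Profit = 70 + 39 + 84 + 20 + 32 + 74 + 22 = 341

341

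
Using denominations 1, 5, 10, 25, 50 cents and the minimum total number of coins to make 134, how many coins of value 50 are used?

134 = 2×50 + 1×25 + 1×5 + 4×1
Count of 50: 2

2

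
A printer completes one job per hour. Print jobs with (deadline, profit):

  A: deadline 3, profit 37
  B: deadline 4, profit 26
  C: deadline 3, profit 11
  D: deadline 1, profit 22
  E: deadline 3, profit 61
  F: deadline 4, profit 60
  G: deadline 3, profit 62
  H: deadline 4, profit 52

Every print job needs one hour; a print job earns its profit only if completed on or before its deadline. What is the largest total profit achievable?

Take jobs in profit order; each goes to the latest open slot no later than its deadline.
Profit order: G=62 E=61 F=60 H=52 A=37 B=26 D=22 C=11
Assign: G→slot 3, E→slot 2, F→slot 4, H→slot 1, A skipped, B skipped, D skipped, C skipped.
Slots: [1:H] [2:E] [3:G] [4:F]
Profit = 52 + 61 + 62 + 60 = 235

235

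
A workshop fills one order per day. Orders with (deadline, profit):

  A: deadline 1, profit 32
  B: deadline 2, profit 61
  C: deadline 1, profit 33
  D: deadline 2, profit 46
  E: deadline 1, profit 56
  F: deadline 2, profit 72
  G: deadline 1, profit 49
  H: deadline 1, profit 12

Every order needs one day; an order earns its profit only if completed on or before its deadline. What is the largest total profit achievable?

Sort by profit descending; place each in the latest free slot ≤ its deadline.
Profit order: F=72 B=61 E=56 G=49 D=46 C=33 A=32 H=12
Assign: F→slot 2, B→slot 1, E skipped, G skipped, D skipped, C skipped, A skipped, H skipped.
Slots: [1:B] [2:F]
Profit = 61 + 72 = 133

133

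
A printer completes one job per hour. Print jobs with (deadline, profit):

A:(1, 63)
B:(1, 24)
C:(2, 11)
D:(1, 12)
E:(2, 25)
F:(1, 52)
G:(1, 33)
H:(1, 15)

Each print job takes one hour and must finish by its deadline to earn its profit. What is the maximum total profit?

Take jobs in profit order; each goes to the latest open slot no later than its deadline.
Profit order: A=63 F=52 G=33 E=25 B=24 H=15 D=12 C=11
Assign: A→slot 1, F skipped, G skipped, E→slot 2, B skipped, H skipped, D skipped, C skipped.
Slots: [1:A] [2:E]
Profit = 63 + 25 = 88

88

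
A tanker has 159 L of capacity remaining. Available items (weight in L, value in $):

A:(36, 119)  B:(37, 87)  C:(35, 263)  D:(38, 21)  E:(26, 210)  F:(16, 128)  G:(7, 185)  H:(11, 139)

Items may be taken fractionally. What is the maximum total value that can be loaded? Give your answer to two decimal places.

1109.84

Ratios (sorted): G 26.43, H 12.64, E 8.08, F 8.00, C 7.51, A 3.31, B 2.35, D 0.55
take G (7 @ 185); take H (11 @ 139); take E (26 @ 210); take F (16 @ 128); take C (35 @ 263); take A (36 @ 119); take 28/37 of B → 65.84. Capacity used 159/159.
Total value = 1109.84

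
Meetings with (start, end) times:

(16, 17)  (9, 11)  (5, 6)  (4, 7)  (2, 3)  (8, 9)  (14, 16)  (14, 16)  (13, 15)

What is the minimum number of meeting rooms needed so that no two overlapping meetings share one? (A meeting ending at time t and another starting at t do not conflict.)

The answer is the maximum number of intervals overlapping at any instant.
starts: [2, 4, 5, 8, 9, 13, 14, 14, 16]
ends:   [3, 6, 7, 9, 11, 15, 16, 16, 17]
s2→1 e3→0 s4→1 s5→2 e6→1 e7→0 s8→1 e9→0 s9→1 e11→0 s13→1 s14→2 s14→3  — peak 3.

3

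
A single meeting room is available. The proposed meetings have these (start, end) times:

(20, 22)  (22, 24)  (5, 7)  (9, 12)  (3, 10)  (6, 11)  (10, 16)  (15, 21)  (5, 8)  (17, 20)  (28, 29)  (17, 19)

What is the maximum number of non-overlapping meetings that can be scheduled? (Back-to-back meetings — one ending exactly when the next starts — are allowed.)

Sort by end time and greedily take each interval whose start is ≥ the last chosen end.
Sorted by end: (5,7)  (5,8)  (3,10)  (6,11)  (9,12)  (10,16)  (17,19)  (17,20)  (15,21)  (20,22)  (22,24)  (28,29)
take (5,7); take (9,12); skip (10,16); take (17,19); skip (17,20); take (20,22); take (22,24); take (28,29).
Selected 6 meetings.

6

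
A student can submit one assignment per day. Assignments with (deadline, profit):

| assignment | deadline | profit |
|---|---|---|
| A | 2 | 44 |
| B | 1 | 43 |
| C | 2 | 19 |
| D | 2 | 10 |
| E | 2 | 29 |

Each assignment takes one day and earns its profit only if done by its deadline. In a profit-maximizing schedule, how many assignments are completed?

2

Sort by profit descending; place each in the latest free slot ≤ its deadline.
By profit: A(d2,44), B(d1,43), E(d2,29), C(d2,19), D(d2,10)
A→slot 2; B→slot 1; E skipped; C skipped; D skipped.
2 of 5 scheduled.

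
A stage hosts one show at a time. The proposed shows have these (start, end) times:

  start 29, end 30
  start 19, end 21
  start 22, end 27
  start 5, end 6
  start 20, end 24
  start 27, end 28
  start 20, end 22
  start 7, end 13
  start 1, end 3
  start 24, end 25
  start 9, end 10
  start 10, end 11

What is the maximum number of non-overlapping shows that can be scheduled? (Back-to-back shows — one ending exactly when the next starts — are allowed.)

Greedy by earliest finish: after sorting by end time, pick each interval compatible with the last pick.
Sorted by end: (1,3)  (5,6)  (9,10)  (10,11)  (7,13)  (19,21)  (20,22)  (20,24)  (24,25)  (22,27)  (27,28)  (29,30)
take (1,3); take (5,6); take (9,10); take (10,11); take (19,21); skip (20,22); skip (20,24); take (24,25); take (27,28); take (29,30).
Selected 8 shows.

8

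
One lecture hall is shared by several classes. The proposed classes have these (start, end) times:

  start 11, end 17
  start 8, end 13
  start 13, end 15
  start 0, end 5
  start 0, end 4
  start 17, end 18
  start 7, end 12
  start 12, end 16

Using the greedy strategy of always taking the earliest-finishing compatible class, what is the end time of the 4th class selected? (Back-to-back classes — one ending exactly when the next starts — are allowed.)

Sort by end time and greedily take each interval whose start is ≥ the last chosen end.
Sorted by end: (0,4)  (0,5)  (7,12)  (8,13)  (13,15)  (12,16)  (11,17)  (17,18)
take (0,4); skip (0,5); take (7,12); take (13,15); take (17,18).
Selected: (0,4) (7,12) (13,15) (17,18)

18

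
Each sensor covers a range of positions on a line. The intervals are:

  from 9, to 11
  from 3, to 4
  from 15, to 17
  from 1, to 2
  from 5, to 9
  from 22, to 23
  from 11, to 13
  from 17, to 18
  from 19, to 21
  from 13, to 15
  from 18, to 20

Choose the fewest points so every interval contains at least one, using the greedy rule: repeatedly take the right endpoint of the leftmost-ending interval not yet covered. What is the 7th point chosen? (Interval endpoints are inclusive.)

By right end: [1,2]  [3,4]  [5,9]  [9,11]  [11,13]  [13,15]  [15,17]  [17,18]  [18,20]  [19,21]  [22,23]
[1,2] uncovered → point at 2; [3,4] uncovered → point at 4; [5,9] uncovered → point at 9; [11,13] uncovered → point at 13; [15,17] uncovered → point at 17; [18,20] uncovered → point at 20; [22,23] uncovered → point at 23.
Points: 2, 4, 9, 13, 17, 20, 23 (7 total).

23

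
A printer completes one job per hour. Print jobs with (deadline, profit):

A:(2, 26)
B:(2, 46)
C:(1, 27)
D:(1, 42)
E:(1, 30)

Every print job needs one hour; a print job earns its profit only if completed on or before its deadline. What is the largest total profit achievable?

88

By profit: B(d2,46), D(d1,42), E(d1,30), C(d1,27), A(d2,26)
B→slot 2; D→slot 1; E skipped; C skipped; A skipped.
Profit = 42 + 46 = 88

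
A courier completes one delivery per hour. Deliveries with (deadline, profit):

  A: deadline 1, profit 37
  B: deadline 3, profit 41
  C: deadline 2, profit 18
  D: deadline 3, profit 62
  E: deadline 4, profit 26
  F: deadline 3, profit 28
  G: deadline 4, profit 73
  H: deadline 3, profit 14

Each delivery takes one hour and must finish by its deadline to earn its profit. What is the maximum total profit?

Take jobs in profit order; each goes to the latest open slot no later than its deadline.
By profit: G(d4,73), D(d3,62), B(d3,41), A(d1,37), F(d3,28), E(d4,26), C(d2,18), H(d3,14)
G→slot 4; D→slot 3; B→slot 2; A→slot 1; F skipped; E skipped; C skipped; H skipped.
Profit = 37 + 41 + 62 + 73 = 213

213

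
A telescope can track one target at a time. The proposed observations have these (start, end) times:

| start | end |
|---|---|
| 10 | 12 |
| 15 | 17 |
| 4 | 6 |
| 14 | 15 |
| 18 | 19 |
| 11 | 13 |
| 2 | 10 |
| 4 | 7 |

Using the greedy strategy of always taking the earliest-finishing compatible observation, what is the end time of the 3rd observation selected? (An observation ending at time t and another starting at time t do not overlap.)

Sort by end time and greedily take each interval whose start is ≥ the last chosen end.
Sorted by end: (4,6)  (4,7)  (2,10)  (10,12)  (11,13)  (14,15)  (15,17)  (18,19)
take (4,6); take (10,12); take (14,15); take (15,17); take (18,19).
Selected: (4,6) (10,12) (14,15) (15,17) (18,19)

15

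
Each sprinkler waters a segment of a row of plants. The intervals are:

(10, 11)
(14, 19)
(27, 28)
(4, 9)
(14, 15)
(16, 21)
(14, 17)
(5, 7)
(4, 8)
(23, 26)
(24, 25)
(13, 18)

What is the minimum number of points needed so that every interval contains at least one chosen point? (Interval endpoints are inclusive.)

6

Sort by right endpoint; whenever an interval is uncovered, place a point at its right end.
By right end: [5,7]  [4,8]  [4,9]  [10,11]  [14,15]  [14,17]  [13,18]  [14,19]  [16,21]  [24,25]  [23,26]  [27,28]
[5,7] uncovered → point at 7; [10,11] uncovered → point at 11; [14,15] uncovered → point at 15; [16,21] uncovered → point at 21; [24,25] uncovered → point at 25; [27,28] uncovered → point at 28.
Points: 7, 11, 15, 21, 25, 28 (6 total).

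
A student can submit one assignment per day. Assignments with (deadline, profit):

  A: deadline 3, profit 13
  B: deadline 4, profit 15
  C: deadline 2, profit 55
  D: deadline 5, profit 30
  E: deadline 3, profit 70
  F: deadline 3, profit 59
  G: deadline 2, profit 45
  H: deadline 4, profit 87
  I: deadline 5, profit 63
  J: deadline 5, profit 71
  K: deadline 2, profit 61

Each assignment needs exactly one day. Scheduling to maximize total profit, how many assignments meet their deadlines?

5

Sort by profit descending; place each in the latest free slot ≤ its deadline.
By profit: H(d4,87), J(d5,71), E(d3,70), I(d5,63), K(d2,61), F(d3,59), C(d2,55), G(d2,45), D(d5,30), B(d4,15), A(d3,13)
H→slot 4; J→slot 5; E→slot 3; I→slot 2; K→slot 1; F skipped; C skipped; G skipped; D skipped; B skipped; A skipped.
5 of 11 scheduled.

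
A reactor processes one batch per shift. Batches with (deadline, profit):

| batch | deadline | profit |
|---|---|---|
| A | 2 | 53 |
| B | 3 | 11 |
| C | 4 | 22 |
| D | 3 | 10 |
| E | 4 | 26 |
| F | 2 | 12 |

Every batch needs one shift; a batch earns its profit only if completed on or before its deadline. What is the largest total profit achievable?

Take jobs in profit order; each goes to the latest open slot no later than its deadline.
Profit order: A=53 E=26 C=22 F=12 B=11 D=10
Assign: A→slot 2, E→slot 4, C→slot 3, F→slot 1, B skipped, D skipped.
Slots: [1:F] [2:A] [3:C] [4:E]
Profit = 12 + 53 + 22 + 26 = 113

113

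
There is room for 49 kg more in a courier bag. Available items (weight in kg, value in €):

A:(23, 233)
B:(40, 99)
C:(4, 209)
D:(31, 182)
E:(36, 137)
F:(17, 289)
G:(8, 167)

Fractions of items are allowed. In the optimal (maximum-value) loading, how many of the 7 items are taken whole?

Greedy by value/weight ratio, highest first.
Ratios (sorted): C 52.25, G 20.88, F 17.00, A 10.13, D 5.87, E 3.81, B 2.48
take C (4 @ 209); take G (8 @ 167); take F (17 @ 289); take 20/23 of A → 202.61. Capacity used 49/49.
3 item(s) taken whole; one partial (take 20/23 of A).

3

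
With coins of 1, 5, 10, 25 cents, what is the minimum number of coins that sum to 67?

6

67 − 2×25→17 − 1×10→7 − 1×5→2 − 2×1→0
Total coins = 2 + 1 + 1 + 2 = 6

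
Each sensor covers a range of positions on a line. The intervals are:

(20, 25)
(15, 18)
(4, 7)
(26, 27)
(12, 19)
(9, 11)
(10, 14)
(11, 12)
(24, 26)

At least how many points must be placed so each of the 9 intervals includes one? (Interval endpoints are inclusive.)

5

Process intervals by earliest right end; each time one isn't hit yet, stab at its right endpoint.
By right end: [4,7]  [9,11]  [11,12]  [10,14]  [15,18]  [12,19]  [20,25]  [24,26]  [26,27]
[4,7] uncovered → point at 7; [9,11] uncovered → point at 11; [15,18] uncovered → point at 18; [20,25] uncovered → point at 25; [26,27] uncovered → point at 27.
Points: 7, 11, 18, 25, 27 (5 total).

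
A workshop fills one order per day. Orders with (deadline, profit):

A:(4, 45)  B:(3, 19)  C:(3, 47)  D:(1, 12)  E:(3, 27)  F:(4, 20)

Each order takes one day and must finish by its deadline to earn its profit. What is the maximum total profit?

139

Profit order: C=47 A=45 E=27 F=20 B=19 D=12
Assign: C→slot 3, A→slot 4, E→slot 2, F→slot 1, B skipped, D skipped.
Slots: [1:F] [2:E] [3:C] [4:A]
Profit = 20 + 27 + 47 + 45 = 139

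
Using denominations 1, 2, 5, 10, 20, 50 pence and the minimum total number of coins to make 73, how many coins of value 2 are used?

1

Greedy: take as many of the largest coin as possible, then repeat with the remainder.
73 = 1×50 + 1×20 + 1×2 + 1×1
Count of 2: 1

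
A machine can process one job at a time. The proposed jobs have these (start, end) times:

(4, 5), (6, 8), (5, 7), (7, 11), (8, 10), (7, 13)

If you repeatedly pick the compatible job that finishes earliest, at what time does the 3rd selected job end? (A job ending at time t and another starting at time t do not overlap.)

By end time: (4,5), (5,7), (6,8), (8,10), (7,11), (7,13).
Pick (4,5); next start ≥ 5 → (5,7); next start ≥ 7 → (8,10).
Selected: (4,5) (5,7) (8,10)

10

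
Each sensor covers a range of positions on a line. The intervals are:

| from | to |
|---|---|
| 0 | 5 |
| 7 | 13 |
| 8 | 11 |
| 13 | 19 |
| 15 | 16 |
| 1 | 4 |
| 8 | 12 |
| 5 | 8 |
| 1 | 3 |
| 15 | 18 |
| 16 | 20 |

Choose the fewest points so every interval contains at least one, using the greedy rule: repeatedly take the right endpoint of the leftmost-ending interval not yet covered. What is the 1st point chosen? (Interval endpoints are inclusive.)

3

Sort by right endpoint; whenever an interval is uncovered, place a point at its right end.
Sorted: [1,3] [1,4] [0,5] [5,8] [8,11] [8,12] [7,13] [15,16] [15,18] [13,19] [16,20]
{[1,3],[1,4],[0,5]} hit by 3; {[5,8],[8,11],[8,12],[7,13]} hit by 8; {[15,16],[15,18],[13,19],[16,20]} hit by 16.
Points: 3, 8, 16 (3 total).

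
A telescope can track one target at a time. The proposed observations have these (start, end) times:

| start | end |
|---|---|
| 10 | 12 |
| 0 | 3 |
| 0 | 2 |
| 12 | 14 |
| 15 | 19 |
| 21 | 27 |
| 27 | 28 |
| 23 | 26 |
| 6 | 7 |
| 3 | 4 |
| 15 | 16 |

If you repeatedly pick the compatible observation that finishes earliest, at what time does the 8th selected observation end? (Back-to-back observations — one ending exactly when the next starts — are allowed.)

28

Order by finish time; keep every interval that doesn't clash with the previous kept one.
By end time: (0,2), (0,3), (3,4), (6,7), (10,12), (12,14), (15,16), (15,19), (23,26), (21,27), (27,28).
Pick (0,2); next start ≥ 2 → (3,4); next start ≥ 4 → (6,7); next start ≥ 7 → (10,12); next start ≥ 12 → (12,14); next start ≥ 14 → (15,16); next start ≥ 16 → (23,26); next start ≥ 26 → (27,28).
Selected: (0,2) (3,4) (6,7) (10,12) (12,14) (15,16) (23,26) (27,28)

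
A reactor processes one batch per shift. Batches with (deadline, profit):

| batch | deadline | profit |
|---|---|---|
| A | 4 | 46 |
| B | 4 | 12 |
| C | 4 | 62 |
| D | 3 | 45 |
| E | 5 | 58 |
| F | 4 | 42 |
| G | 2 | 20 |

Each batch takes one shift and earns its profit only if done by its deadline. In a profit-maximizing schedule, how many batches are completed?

5

Profit order: C=62 E=58 A=46 D=45 F=42 G=20 B=12
Assign: C→slot 4, E→slot 5, A→slot 3, D→slot 2, F→slot 1, G skipped, B skipped.
Slots: [1:F] [2:D] [3:A] [4:C] [5:E]
5 of 7 scheduled.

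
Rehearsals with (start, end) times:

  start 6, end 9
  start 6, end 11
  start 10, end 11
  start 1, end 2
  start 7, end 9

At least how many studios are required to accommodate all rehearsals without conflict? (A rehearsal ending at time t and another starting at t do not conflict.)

3

Count concurrent intervals with a sweep; the peak is the room count.
starts: [1, 6, 6, 7, 10]
ends:   [2, 9, 9, 11, 11]
s1→1 e2→0 s6→1 s6→2 s7→3  — peak 3.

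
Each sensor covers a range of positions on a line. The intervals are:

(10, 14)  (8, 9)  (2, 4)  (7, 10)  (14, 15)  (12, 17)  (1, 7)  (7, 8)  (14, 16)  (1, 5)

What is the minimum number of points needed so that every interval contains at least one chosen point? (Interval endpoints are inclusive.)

Sort by right endpoint; whenever an interval is uncovered, place a point at its right end.
By right end: [2,4]  [1,5]  [1,7]  [7,8]  [8,9]  [7,10]  [10,14]  [14,15]  [14,16]  [12,17]
[2,4] uncovered → point at 4; [7,8] uncovered → point at 8; [10,14] uncovered → point at 14.
Points: 4, 8, 14 (3 total).

3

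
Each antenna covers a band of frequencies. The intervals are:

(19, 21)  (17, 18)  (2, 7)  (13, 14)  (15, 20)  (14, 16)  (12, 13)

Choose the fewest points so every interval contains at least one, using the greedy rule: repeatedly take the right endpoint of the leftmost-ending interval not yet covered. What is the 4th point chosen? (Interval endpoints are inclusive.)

18

Sort by right endpoint; whenever an interval is uncovered, place a point at its right end.
By right end: [2,7]  [12,13]  [13,14]  [14,16]  [17,18]  [15,20]  [19,21]
[2,7] uncovered → point at 7; [12,13] uncovered → point at 13; [14,16] uncovered → point at 16; [17,18] uncovered → point at 18; [19,21] uncovered → point at 21.
Points: 7, 13, 16, 18, 21 (5 total).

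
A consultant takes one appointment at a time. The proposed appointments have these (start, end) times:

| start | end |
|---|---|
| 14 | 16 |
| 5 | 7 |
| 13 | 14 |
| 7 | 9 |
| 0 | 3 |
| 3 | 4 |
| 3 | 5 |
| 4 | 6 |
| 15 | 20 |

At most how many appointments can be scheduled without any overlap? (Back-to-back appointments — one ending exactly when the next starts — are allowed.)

6

By end time: (0,3), (3,4), (3,5), (4,6), (5,7), (7,9), (13,14), (14,16), (15,20).
Pick (0,3); next start ≥ 3 → (3,4); next start ≥ 4 → (4,6); next start ≥ 6 → (7,9); next start ≥ 9 → (13,14); next start ≥ 14 → (14,16).
Selected 6 appointments.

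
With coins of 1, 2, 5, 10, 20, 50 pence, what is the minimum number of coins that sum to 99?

Greedy: take as many of the largest coin as possible, then repeat with the remainder.
99 = 1×50 + 2×20 + 1×5 + 2×2
Total coins = 1 + 2 + 1 + 2 = 6

6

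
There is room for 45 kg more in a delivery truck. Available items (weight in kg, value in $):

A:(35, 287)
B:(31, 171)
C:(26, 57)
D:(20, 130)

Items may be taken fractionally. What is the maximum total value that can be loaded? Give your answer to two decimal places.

352.00

Order: A (287/35=8.20) > D (130/20=6.50) > B (171/31=5.52) > C (57/26=2.19)
Fill: take A (35 @ 287) → take 10/20 of D → 65.00; 45/45 used.
Total value = 352.00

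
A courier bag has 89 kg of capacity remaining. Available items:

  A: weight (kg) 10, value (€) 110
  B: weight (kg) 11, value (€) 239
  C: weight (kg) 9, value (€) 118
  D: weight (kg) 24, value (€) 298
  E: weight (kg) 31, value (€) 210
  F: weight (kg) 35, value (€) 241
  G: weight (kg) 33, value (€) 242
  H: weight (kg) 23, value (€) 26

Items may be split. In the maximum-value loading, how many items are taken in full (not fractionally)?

5

Sort by value per unit weight and fill in that order.
Ratios (sorted): B 21.73, C 13.11, D 12.42, A 11.00, G 7.33, F 6.89, E 6.77, H 1.13
take B (11 @ 239); take C (9 @ 118); take D (24 @ 298); take A (10 @ 110); take G (33 @ 242); take 2/35 of F → 13.77. Capacity used 89/89.
5 item(s) taken whole; one partial (take 2/35 of F).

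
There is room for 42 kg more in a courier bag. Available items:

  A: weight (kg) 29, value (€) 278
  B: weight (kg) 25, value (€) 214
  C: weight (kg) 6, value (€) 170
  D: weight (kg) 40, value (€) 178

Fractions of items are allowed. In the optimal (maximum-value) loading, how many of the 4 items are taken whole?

2

Greedy by value/weight ratio, highest first.
Order: C (170/6=28.33) > A (278/29=9.59) > B (214/25=8.56) > D (178/40=4.45)
Fill: take C (6 @ 170) → take A (29 @ 278) → take 7/25 of B → 59.92; 42/42 used.
2 item(s) taken whole; one partial (take 7/25 of B).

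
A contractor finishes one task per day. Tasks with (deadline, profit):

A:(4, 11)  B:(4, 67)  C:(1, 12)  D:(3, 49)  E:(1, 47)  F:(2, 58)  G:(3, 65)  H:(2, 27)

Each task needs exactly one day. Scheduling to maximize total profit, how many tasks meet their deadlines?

4

By profit: B(d4,67), G(d3,65), F(d2,58), D(d3,49), E(d1,47), H(d2,27), C(d1,12), A(d4,11)
B→slot 4; G→slot 3; F→slot 2; D→slot 1; E skipped; H skipped; C skipped; A skipped.
4 of 8 scheduled.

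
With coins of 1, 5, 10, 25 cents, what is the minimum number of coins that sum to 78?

Use the largest denomination that fits, subtract, and repeat.
78 = 3×25 + 3×1
Total coins = 3 + 3 = 6

6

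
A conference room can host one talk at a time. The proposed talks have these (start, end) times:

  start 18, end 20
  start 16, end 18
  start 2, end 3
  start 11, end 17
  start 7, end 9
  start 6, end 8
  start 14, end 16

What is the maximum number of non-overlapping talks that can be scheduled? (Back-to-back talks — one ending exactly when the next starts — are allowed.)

Greedy by earliest finish: after sorting by end time, pick each interval compatible with the last pick.
Sorted by end: (2,3)  (6,8)  (7,9)  (14,16)  (11,17)  (16,18)  (18,20)
take (2,3); take (6,8); take (14,16); take (16,18); take (18,20).
Selected 5 talks.

5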